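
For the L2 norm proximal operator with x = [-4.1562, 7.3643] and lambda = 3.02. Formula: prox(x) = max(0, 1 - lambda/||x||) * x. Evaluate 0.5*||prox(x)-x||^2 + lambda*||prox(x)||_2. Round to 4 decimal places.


Step 1: Compute ||x||.
||x|| = 8.4562
Step 2: Compute scaling factor.
scale = max(0, 1 - 3.02/8.4562) = 0.6429
Step 3: prox(x) = [-2.6719, 4.7342]
||prox(x)|| = 5.4362
Step 4: Proximal objective.
0.5*||prox-x||^2 = 4.5602
lambda*||prox|| = 16.4173
Total = 20.9775


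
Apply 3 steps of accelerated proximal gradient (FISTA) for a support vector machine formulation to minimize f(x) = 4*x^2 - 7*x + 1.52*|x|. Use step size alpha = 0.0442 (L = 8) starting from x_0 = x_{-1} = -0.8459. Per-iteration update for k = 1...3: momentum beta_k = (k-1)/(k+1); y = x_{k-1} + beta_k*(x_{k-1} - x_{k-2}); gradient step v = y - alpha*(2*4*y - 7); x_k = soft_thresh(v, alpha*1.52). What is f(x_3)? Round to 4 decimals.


FISTA on f(x) = 4*x^2 - 7*x + 1.52*|x|
L = 8, alpha = 0.0442
Iteration 1: beta = 0.0, y = -0.8459 + 0.0*(-0.8459 + 0.8459) = -0.8459
  grad(y) = -13.7672, v = y - alpha*grad = -0.2374
  prox(v) = soft_thresh(-0.2374, 0.0672) = -0.1702
Iteration 2: beta = 0.3333, y = -0.1702 + 0.3333*(-0.1702 + 0.8459) = 0.055
  grad(y) = -6.5598, v = y - alpha*grad = 0.345
  prox(v) = soft_thresh(0.345, 0.0672) = 0.2778
Iteration 3: beta = 0.5, y = 0.2778 + 0.5*(0.2778 + 0.1702) = 0.5018
  grad(y) = -2.9858, v = y - alpha*grad = 0.6338
  prox(v) = soft_thresh(0.6338, 0.0672) = 0.5666
f(x_3) = 4*0.5666^2 - 7*0.5666 + 1.52*|0.5666| = -1.8208


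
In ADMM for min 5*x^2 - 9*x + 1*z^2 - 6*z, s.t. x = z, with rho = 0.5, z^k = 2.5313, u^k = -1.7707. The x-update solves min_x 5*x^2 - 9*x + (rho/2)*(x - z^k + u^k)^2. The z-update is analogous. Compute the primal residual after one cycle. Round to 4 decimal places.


ADMM iteration with rho = 0.5, z^k = 2.5313, u^k = -1.7707
Step 1: x-update.
Minimize 5*x^2 - 9*x + (0.5/2)*(x - 2.5313 - 1.7707)^2
FOC: (2*5 + 0.5)*x = 9 + 0.5*(2.5313 + 1.7707)
x^{k+1} = 1.062
Step 2: z-update.
Minimize 1*z^2 - 6*z + (0.5/2)*(1.062 - z - 1.7707)^2
FOC: (2*1 + 0.5)*z = 6 + 0.5*(1.062 - 1.7707)
z^{k+1} = 2.2583
Step 3: u-update.
u^{k+1} = -1.7707 + 1.062 - 2.2583 = -2.967
Step 4: Primal residual = |1.062 - 2.2583| = 1.1963


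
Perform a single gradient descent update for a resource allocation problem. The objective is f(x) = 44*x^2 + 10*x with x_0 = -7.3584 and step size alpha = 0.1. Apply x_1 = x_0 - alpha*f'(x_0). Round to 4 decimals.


We compute the gradient at x_0 and apply the update.
f'(x) = 88*x + 10
f'(-7.3584) = 88*-7.3584 + 10 = -637.5392
x_1 = -7.3584 - 0.1*-637.5392 = 56.3955


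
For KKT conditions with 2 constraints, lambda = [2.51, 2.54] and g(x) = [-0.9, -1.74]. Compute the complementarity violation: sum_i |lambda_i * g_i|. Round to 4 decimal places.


KKT complementary slackness check:
lambda_1 * g_1 = 2.51 * -0.9 = -2.259
lambda_2 * g_2 = 2.54 * -1.74 = -4.4196
Total violation = 2.259 + 4.4196 = 6.6786


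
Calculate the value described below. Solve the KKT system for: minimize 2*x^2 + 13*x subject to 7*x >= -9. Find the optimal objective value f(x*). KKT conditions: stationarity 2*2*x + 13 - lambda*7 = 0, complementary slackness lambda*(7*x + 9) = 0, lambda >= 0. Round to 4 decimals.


Step 1: Try lambda = 0 (constraint inactive).
x_unc = -13/(2*2) = -3.25
Check: 7*-3.25 = -22.75 < -9 -- violated!
Step 2: Constraint must be active: 7*x = -9
x* = -9/7 = -1.2857 (rounded; the exact value -9/7 is used below)
lambda = (2*2*(-9/7) + 13)/7 = 1.1224
Step 3: Compute optimal value.
f(x*) = 2*(-9/7)^2 + 13*(-9/7) = -13.4082


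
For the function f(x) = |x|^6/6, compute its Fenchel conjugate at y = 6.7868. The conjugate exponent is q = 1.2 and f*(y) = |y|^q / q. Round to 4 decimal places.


The conjugate exponent q satisfies 1/p + 1/q = 1.
p = 6, so q = 6/(6 - 1) = 1.2
|y|^q = 6.7868^1.2 = 9.954
f*(6.7868) = 9.954 / 1.2 = 8.295


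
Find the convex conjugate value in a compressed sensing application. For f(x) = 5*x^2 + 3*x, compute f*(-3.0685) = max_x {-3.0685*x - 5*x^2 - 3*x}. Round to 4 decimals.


f*(y) = sup_x {y*x - a*x^2 - b*x} = sup_x {(y-b)*x - a*x^2}
FOC: (y - b) - 2a*x = 0 => x* = (y - b)/(2a)
x* = (-3.0685 - 3)/(2*5) = -0.6069
f*(-3.0685) = (y-b)^2/(4a) = (-3.0685 - 3)^2/(4*5)
= 36.8267/20 = 1.8413


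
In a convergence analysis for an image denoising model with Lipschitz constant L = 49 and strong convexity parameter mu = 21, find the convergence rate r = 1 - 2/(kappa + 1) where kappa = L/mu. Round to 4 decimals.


Step 1: Compute the condition number.
kappa = L/mu = 49/21 = 2.3333
Step 2: Compute the convergence rate.
r = 1 - 2/(kappa + 1) = 1 - 2*mu/(L + mu) = (L - mu)/(L + mu) = 28/70 = 0.4


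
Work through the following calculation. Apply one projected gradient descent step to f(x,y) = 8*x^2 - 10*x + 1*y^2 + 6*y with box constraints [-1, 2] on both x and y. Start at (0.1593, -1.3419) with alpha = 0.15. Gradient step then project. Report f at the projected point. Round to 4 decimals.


Step 1: Compute gradient at (0.1593, -1.3419).
grad_x = 2*8*0.1593 - 10 = -7.4512
grad_y = 2*1*-1.3419 + 6 = 3.3162
Step 2: Gradient step.
x_raw = 0.1593 - 0.15*-7.4512 = 1.277
y_raw = -1.3419 - 0.15*3.3162 = -1.8393
Step 3: Project onto [-1, 2].
x_proj = clip(1.277) = 1.277
y_proj = clip(-1.8393) = -1.0
Step 4: Evaluate f.
f(1.277, -1.0) = -4.7244


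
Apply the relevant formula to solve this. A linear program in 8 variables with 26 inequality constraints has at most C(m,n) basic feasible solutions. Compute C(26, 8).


Each vertex corresponds to some choice of n active constraints out of m, so the number of vertices is at most C(m, n) = m! / (n!(m-n)!).
m = 26, n = 8
Numerator: 26 * 25 * 24 * 23 * 22 * 21 * 20 * 19
Denominator: 8! = 40320
C(26, 8) = 1562275


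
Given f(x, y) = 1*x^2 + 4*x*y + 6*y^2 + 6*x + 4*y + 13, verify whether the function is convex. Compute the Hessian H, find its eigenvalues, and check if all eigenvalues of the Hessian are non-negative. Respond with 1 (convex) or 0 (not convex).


The Hessian of f(x,y) = 1*x^2 + 4*x*y + 6*y^2 + 6*x + 4*y + 13 is:
H = [[2, 4], [4, 12]]
Trace = 2 + 12 = 14
Determinant = 2*12 - (4)^2 = 8
Discriminant = (14)^2 - 4*8 = 164.0
Eigenvalues: lambda_1 = 0.5969, lambda_2 = 13.4031
The function is convex.

1


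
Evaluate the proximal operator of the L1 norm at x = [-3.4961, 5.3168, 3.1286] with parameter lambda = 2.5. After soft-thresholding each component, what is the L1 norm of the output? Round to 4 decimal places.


Soft-thresholding with lambda = 2.5:
prox(-3.4961) = sign(-3.4961)*max(|-3.4961| - 2.5, 0) = -0.9961
prox(5.3168) = sign(5.3168)*max(|5.3168| - 2.5, 0) = 2.8168
prox(3.1286) = sign(3.1286)*max(|3.1286| - 2.5, 0) = 0.6286
prox(x) = [-0.9961, 2.8168, 0.6286]
||prox(x)||_1 = 0.9961 + 2.8168 + 0.6286 = 4.4415


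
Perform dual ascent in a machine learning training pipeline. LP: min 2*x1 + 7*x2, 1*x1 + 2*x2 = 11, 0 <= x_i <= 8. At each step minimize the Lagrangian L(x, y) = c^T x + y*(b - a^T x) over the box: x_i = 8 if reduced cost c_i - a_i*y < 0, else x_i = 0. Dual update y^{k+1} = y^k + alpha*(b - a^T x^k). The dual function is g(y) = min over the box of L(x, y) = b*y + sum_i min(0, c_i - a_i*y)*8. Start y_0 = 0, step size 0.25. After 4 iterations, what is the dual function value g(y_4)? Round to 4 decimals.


Dual ascent for LP: min 2*x1 + 7*x2, 1*x1 + 2*x2 = 11, 0 <= x_i <= 8
Step 1: y^k = 0.0, reduced costs: (2.0, 7.0)
  x^k = (0.0, 0.0), subgradient = b - a^T x = 11.0
  y^{k+1} = 0.0 + 0.25*11.0 = 2.75
Step 2: y^k = 2.75, reduced costs: (-0.75, 1.5)
  x^k = (8.0, 0.0), subgradient = b - a^T x = 3.0
  y^{k+1} = 2.75 + 0.25*3.0 = 3.5
Step 3: y^k = 3.5, reduced costs: (-1.5, 0.0)
  x^k = (8.0, 0.0), subgradient = b - a^T x = 3.0
  y^{k+1} = 3.5 + 0.25*3.0 = 4.25
Step 4: y^k = 4.25, reduced costs: (-2.25, -1.5)
  x^k = (8.0, 8.0), subgradient = b - a^T x = -13.0
  y^{k+1} = 4.25 + 0.25*-13.0 = 1.0
Dual objective at y_4 = 1.0: reduced costs (1.0, 5.0), box minimizer x = (0.0, 0.0)
g(y_4) = b*y + (c1 - a1*y)*x1 + (c2 - a2*y)*x2 = 11*1.0 + 1.0*0.0 + 5.0*0.0 = 11.0 + 0.0 + 0.0 = 11.0


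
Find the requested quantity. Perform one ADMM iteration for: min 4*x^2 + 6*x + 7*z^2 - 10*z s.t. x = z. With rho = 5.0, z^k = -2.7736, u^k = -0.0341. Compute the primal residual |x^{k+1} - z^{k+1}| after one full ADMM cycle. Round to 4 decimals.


ADMM iteration with rho = 5.0, z^k = -2.7736, u^k = -0.0341
Step 1: x-update.
Minimize 4*x^2 + 6*x + (5.0/2)*(x + 2.7736 - 0.0341)^2
FOC: (2*4 + 5.0)*x = -6 + 5.0*(-2.7736 + 0.0341)
x^{k+1} = -1.5152
Step 2: z-update.
Minimize 7*z^2 - 10*z + (5.0/2)*(-1.5152 - z - 0.0341)^2
FOC: (2*7 + 5.0)*z = 10 + 5.0*(-1.5152 - 0.0341)
z^{k+1} = 0.1186
Step 3: u-update.
u^{k+1} = -0.0341 - 1.5152 - 0.1186 = -1.6679
Step 4: Primal residual = |-1.5152 - 0.1186| = 1.6338


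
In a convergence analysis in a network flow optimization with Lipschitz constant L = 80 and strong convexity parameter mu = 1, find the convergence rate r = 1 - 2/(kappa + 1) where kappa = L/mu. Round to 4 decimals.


Step 1: Compute the condition number.
kappa = L/mu = 80/1 = 80.0
Step 2: Compute the convergence rate.
r = 1 - 2/(kappa + 1) = 1 - 2*mu/(L + mu) = (L - mu)/(L + mu) = 79/81 = 0.9753


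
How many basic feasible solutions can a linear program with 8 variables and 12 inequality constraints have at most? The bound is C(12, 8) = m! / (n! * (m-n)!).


Each vertex corresponds to some choice of n active constraints out of m, so the number of vertices is at most C(m, n) = m! / (n!(m-n)!).
m = 12, n = 8
Numerator: 12 * 11 * 10 * 9 * 8 * 7 * 6 * 5
Denominator: 8! = 40320
C(12, 8) = 495


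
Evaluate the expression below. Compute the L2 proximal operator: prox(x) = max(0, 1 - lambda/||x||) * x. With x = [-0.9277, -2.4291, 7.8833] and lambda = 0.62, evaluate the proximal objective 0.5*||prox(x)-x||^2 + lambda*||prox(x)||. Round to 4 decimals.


Step 1: Compute ||x||.
||x|| = 8.3011
Step 2: Compute scaling factor.
scale = max(0, 1 - 0.62/8.3011) = 0.9253
Step 3: prox(x) = [-0.8584, -2.2477, 7.2945]
||prox(x)|| = 7.6811
Step 4: Proximal objective.
0.5*||prox-x||^2 = 0.1922
lambda*||prox|| = 4.7623
Total = 4.9545


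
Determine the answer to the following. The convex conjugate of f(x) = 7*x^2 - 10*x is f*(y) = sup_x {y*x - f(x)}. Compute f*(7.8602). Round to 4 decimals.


f*(y) = sup_x {y*x - a*x^2 - b*x} = sup_x {(y-b)*x - a*x^2}
FOC: (y - b) - 2a*x = 0 => x* = (y - b)/(2a)
x* = (7.8602 + 10)/(2*7) = 1.2757
f*(7.8602) = (y-b)^2/(4a) = (7.8602 + 10)^2/(4*7)
= 318.9867/28 = 11.3924


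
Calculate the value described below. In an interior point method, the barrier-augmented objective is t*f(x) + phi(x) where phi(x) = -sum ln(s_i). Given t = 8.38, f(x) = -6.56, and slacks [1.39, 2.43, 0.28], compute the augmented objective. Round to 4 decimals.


Step 1: Compute log-barrier.
ln values: [0.3293, 0.8879, -1.273]
phi = -(0.3293 + 0.8879 - 1.273) = 0.0558
Step 2: Compute augmented objective.
t*f(x) = 8.38*-6.56 = -54.9728
Total = -54.9728 + 0.0558 = -54.917


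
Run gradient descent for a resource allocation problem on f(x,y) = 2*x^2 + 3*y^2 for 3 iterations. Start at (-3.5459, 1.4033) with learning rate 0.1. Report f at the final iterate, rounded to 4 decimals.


Gradient descent on f(x,y) = 2*x^2 + 3*y^2.
Starting point: (-3.5459, 1.4033), alpha = 0.1
Step 1: grad_x = 2*2*-3.5459 = -14.1836, grad_y = 2*3*1.4033 = 8.4198
  x_1 = -3.5459 - 0.1*-14.1836 = -2.1275
  y_1 = 1.4033 - 0.1*8.4198 = 0.5613
Step 2: grad_x = 2*2*-2.1275 = -8.5102, grad_y = 2*3*0.5613 = 3.3679
  x_2 = -2.1275 - 0.1*-8.5102 = -1.2765
  y_2 = 0.5613 - 0.1*3.3679 = 0.2245
Step 3: grad_x = 2*2*-1.2765 = -5.1061, grad_y = 2*3*0.2245 = 1.3472
  x_3 = -1.2765 - 0.1*-5.1061 = -0.7659
  y_3 = 0.2245 - 0.1*1.3472 = 0.0898
f(-0.7659, 0.0898) = 2*(-0.7659)^2 + 3*0.0898^2 = 1.1974


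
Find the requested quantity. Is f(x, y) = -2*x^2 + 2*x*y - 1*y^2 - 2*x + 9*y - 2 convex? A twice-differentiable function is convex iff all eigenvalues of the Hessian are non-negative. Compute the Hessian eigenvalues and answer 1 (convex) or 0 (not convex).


The Hessian of f(x,y) = -2*x^2 + 2*x*y - 1*y^2 - 2*x + 9*y - 2 is:
H = [[-4, 2], [2, -2]]
Trace = -4 - 2 = -6
Determinant = -4*-2 - (2)^2 = 4
Discriminant = (-6)^2 - 4*4 = 20.0
Eigenvalues: lambda_1 = -5.2361, lambda_2 = -0.7639
The function is not convex.

0


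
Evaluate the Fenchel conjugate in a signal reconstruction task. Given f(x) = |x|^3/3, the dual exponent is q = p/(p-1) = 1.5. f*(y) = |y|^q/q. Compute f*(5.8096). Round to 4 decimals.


The conjugate exponent q satisfies 1/p + 1/q = 1.
p = 3, so q = 3/(3 - 1) = 1.5
|y|^q = 5.8096^1.5 = 14.0029
f*(5.8096) = 14.0029 / 1.5 = 9.3353


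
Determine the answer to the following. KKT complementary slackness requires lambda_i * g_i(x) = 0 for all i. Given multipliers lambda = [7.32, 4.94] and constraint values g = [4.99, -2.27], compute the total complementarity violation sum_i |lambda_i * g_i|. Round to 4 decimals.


KKT complementary slackness check:
lambda_1 * g_1 = 7.32 * 4.99 = 36.5268
lambda_2 * g_2 = 4.94 * -2.27 = -11.2138
Total violation = 36.5268 + 11.2138 = 47.7406


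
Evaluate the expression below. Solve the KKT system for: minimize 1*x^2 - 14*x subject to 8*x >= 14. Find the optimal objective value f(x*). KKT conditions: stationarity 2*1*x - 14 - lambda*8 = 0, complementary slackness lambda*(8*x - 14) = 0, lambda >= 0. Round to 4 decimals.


Step 1: Try lambda = 0 (constraint inactive).
Stationarity: 2*1*x - 14 = 0
x* = 14/(2*1) = 7.0
Check constraint: 8*7.0 = 56.0 >= 14 -- satisfied.
Step 2: Compute optimal value.
f(x*) = 1*7.0^2 - 14*7.0 = -49.0


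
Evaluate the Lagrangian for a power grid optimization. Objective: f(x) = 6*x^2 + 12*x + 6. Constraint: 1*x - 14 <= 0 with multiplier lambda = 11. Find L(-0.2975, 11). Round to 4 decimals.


Step 1: Evaluate f(x).
f(-0.2975) = 6*(-0.2975)^2 + 12*(-0.2975) + 6 = 2.961
Step 2: Evaluate g(x).
g(-0.2975) = 1*-0.2975 - 14 = -14.2975
Step 3: Compute Lagrangian.
L = 2.961 + 11*-14.2975 = -154.3115


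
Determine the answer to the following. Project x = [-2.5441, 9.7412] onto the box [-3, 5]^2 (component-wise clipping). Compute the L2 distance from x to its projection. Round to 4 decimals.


Project each component onto [-3, 5].
clip(-2.5441) = -2.5441, clip(9.7412) = 5.0
Projection = [-2.5441, 5.0]
Squared diffs: [0.0, 22.479]
Distance = sqrt(22.479) = 4.7412


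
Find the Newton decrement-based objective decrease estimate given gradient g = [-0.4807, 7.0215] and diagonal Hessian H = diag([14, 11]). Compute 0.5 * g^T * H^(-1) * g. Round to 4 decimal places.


Step 1: H is diagonal, so H^(-1) * g = [-0.0343, 0.6383].
Step 2: g^T H^(-1) g = sum_i g_i^2 / H_ii
  = (-0.4807)^2/14 + (7.0215)^2/11
  = 0.0165 + 4.482 = 4.4985
Step 3: Objective decrease = 0.5 * g^T H^(-1) g = 2.2492


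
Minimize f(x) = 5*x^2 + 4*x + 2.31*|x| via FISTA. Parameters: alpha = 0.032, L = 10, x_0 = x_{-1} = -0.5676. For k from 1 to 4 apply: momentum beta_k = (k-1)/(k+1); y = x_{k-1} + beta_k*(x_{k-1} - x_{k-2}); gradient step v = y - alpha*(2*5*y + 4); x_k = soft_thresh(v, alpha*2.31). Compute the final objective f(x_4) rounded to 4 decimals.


FISTA on f(x) = 5*x^2 + 4*x + 2.31*|x|
L = 10, alpha = 0.032
Iteration 1: beta = 0.0, y = -0.5676 + 0.0*(-0.5676 + 0.5676) = -0.5676
  grad(y) = -1.676, v = y - alpha*grad = -0.514
  prox(v) = soft_thresh(-0.514, 0.0739) = -0.44
Iteration 2: beta = 0.3333, y = -0.44 + 0.3333*(-0.44 + 0.5676) = -0.3975
  grad(y) = 0.0247, v = y - alpha*grad = -0.3983
  prox(v) = soft_thresh(-0.3983, 0.0739) = -0.3244
Iteration 3: beta = 0.5, y = -0.3244 + 0.5*(-0.3244 + 0.44) = -0.2666
  grad(y) = 1.3342, v = y - alpha*grad = -0.3093
  prox(v) = soft_thresh(-0.3093, 0.0739) = -0.2354
Iteration 4: beta = 0.6, y = -0.2354 + 0.6*(-0.2354 + 0.3244) = -0.1819
  grad(y) = 2.1808, v = y - alpha*grad = -0.2517
  prox(v) = soft_thresh(-0.2517, 0.0739) = -0.1778
f(x_4) = 5*(-0.1778)^2 + 4*(-0.1778) + 2.31*|-0.1778| = -0.1424


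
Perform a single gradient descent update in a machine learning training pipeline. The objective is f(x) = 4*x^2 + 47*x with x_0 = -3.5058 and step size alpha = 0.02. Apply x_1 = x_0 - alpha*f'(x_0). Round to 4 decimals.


We compute the gradient at x_0 and apply the update.
f'(x) = 8*x + 47
f'(-3.5058) = 8*-3.5058 + 47 = 18.9536
x_1 = -3.5058 - 0.02*18.9536 = -3.8849


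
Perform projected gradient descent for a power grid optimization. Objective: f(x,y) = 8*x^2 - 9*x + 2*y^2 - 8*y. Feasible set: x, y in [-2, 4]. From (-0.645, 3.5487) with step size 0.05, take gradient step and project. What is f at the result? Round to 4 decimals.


Step 1: Compute gradient at (-0.645, 3.5487).
grad_x = 2*8*-0.645 - 9 = -19.32
grad_y = 2*2*3.5487 - 8 = 6.1948
Step 2: Gradient step.
x_raw = -0.645 - 0.05*-19.32 = 0.321
y_raw = 3.5487 - 0.05*6.1948 = 3.239
Step 3: Project onto [-2, 4].
x_proj = clip(0.321) = 0.321
y_proj = clip(3.239) = 3.239
Step 4: Evaluate f.
f(0.321, 3.239) = -6.9946


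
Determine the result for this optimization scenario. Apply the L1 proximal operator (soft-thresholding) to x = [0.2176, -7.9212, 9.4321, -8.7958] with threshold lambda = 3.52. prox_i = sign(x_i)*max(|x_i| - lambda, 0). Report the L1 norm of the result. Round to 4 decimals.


Soft-thresholding with lambda = 3.52:
prox(0.2176) = sign(0.2176)*max(|0.2176| - 3.52, 0) = 0.0
prox(-7.9212) = sign(-7.9212)*max(|-7.9212| - 3.52, 0) = -4.4012
prox(9.4321) = sign(9.4321)*max(|9.4321| - 3.52, 0) = 5.9121
prox(-8.7958) = sign(-8.7958)*max(|-8.7958| - 3.52, 0) = -5.2758
prox(x) = [0.0, -4.4012, 5.9121, -5.2758]
||prox(x)||_1 = 0.0 + 4.4012 + 5.9121 + 5.2758 = 15.5891


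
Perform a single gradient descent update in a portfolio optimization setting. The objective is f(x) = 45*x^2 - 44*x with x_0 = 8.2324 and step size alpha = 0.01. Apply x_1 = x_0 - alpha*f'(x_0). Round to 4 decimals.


We compute the gradient at x_0 and apply the update.
f'(x) = 90*x - 44
f'(8.2324) = 90*8.2324 - 44 = 696.916
x_1 = 8.2324 - 0.01*696.916 = 1.2632


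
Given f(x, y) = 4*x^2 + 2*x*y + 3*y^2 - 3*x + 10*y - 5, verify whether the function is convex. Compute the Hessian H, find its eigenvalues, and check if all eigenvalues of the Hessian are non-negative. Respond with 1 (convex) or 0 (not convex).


The Hessian of f(x,y) = 4*x^2 + 2*x*y + 3*y^2 - 3*x + 10*y - 5 is:
H = [[8, 2], [2, 6]]
Trace = 8 + 6 = 14
Determinant = 8*6 - (2)^2 = 44
Discriminant = (14)^2 - 4*44 = 20.0
Eigenvalues: lambda_1 = 4.7639, lambda_2 = 9.2361
The function is convex.

1


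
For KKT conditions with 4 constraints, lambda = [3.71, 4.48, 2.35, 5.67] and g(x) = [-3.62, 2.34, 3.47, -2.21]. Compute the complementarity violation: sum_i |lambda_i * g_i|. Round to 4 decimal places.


KKT complementary slackness check:
lambda_1 * g_1 = 3.71 * -3.62 = -13.4302
lambda_2 * g_2 = 4.48 * 2.34 = 10.4832
lambda_3 * g_3 = 2.35 * 3.47 = 8.1545
lambda_4 * g_4 = 5.67 * -2.21 = -12.5307
Total violation = 13.4302 + 10.4832 + 8.1545 + 12.5307 = 44.5986


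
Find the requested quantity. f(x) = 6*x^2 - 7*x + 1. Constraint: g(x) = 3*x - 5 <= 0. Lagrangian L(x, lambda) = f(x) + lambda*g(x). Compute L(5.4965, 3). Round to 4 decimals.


Step 1: Evaluate f(x).
f(5.4965) = 6*5.4965^2 - 7*5.4965 + 1 = 143.7936
Step 2: Evaluate g(x).
g(5.4965) = 3*5.4965 - 5 = 11.4895
Step 3: Compute Lagrangian.
L = 143.7936 + 3*11.4895 = 178.2621


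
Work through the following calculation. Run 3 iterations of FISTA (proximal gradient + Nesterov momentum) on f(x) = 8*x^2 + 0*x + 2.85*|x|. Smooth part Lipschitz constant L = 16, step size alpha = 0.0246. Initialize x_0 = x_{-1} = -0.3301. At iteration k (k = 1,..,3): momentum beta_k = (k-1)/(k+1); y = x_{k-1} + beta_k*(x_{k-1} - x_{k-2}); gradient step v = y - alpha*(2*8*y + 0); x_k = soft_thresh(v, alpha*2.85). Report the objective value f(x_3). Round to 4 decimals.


FISTA on f(x) = 8*x^2 + 0*x + 2.85*|x|
L = 16, alpha = 0.0246
Iteration 1: beta = 0.0, y = -0.3301 + 0.0*(-0.3301 + 0.3301) = -0.3301
  grad(y) = -5.2816, v = y - alpha*grad = -0.2002
  prox(v) = soft_thresh(-0.2002, 0.0701) = -0.1301
Iteration 2: beta = 0.3333, y = -0.1301 + 0.3333*(-0.1301 + 0.3301) = -0.0634
  grad(y) = -1.0141, v = y - alpha*grad = -0.0384
  prox(v) = soft_thresh(-0.0384, 0.0701) = 0.0
Iteration 3: beta = 0.5, y = 0.0 + 0.5*(0.0 + 0.1301) = 0.065
  grad(y) = 1.0405, v = y - alpha*grad = 0.0394
  prox(v) = soft_thresh(0.0394, 0.0701) = 0.0
f(x_3) = 8*0.0^2 + 0*0.0 + 2.85*|0.0| = 0.0


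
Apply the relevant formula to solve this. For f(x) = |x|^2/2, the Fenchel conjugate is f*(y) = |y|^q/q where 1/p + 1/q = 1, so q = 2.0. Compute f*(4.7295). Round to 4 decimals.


The conjugate exponent q satisfies 1/p + 1/q = 1.
p = 2, so q = 2/(2 - 1) = 2.0
|y|^q = 4.7295^2.0 = 22.3682
f*(4.7295) = 22.3682 / 2.0 = 11.1841


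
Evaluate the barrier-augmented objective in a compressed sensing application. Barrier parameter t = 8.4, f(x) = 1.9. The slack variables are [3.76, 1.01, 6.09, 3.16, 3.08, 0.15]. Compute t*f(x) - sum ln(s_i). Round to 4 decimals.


Step 1: Compute log-barrier.
ln values: [1.3244, 0.01, 1.8066, 1.1506, 1.1249, -1.8971]
phi = -(1.3244 + 0.01 + 1.8066 + 1.1506 + 1.1249 - 1.8971) = -3.5194
Step 2: Compute augmented objective.
t*f(x) = 8.4*1.9 = 15.96
Total = 15.96 - 3.5194 = 12.4406


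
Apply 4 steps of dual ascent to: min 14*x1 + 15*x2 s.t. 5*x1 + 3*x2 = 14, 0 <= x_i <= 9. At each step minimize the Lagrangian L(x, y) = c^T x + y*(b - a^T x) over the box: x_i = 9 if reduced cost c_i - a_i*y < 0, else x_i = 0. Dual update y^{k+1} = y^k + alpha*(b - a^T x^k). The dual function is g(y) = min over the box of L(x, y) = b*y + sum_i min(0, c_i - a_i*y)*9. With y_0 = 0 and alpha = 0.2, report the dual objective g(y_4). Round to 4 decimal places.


Dual ascent for LP: min 14*x1 + 15*x2, 5*x1 + 3*x2 = 14, 0 <= x_i <= 9
Step 1: y^k = 0.0, reduced costs: (14.0, 15.0)
  x^k = (0.0, 0.0), subgradient = b - a^T x = 14.0
  y^{k+1} = 0.0 + 0.2*14.0 = 2.8
Step 2: y^k = 2.8, reduced costs: (0.0, 6.6)
  x^k = (0.0, 0.0), subgradient = b - a^T x = 14.0
  y^{k+1} = 2.8 + 0.2*14.0 = 5.6
Step 3: y^k = 5.6, reduced costs: (-14.0, -1.8)
  x^k = (9.0, 9.0), subgradient = b - a^T x = -58.0
  y^{k+1} = 5.6 + 0.2*-58.0 = -6.0
Step 4: y^k = -6.0, reduced costs: (44.0, 33.0)
  x^k = (0.0, 0.0), subgradient = b - a^T x = 14.0
  y^{k+1} = -6.0 + 0.2*14.0 = -3.2
Dual objective at y_4 = -3.2: reduced costs (30.0, 24.6), box minimizer x = (0.0, 0.0)
g(y_4) = b*y + (c1 - a1*y)*x1 + (c2 - a2*y)*x2 = 14*(-3.2) + 30.0*0.0 + 24.6*0.0 = -44.8 + 0.0 + 0.0 = -44.8


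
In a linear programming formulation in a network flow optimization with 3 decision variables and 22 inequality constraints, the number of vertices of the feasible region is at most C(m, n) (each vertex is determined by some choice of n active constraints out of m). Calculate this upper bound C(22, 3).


Each vertex corresponds to some choice of n active constraints out of m, so the number of vertices is at most C(m, n) = m! / (n!(m-n)!).
m = 22, n = 3
Numerator: 22 * 21 * 20
Denominator: 3! = 6
C(22, 3) = 1540


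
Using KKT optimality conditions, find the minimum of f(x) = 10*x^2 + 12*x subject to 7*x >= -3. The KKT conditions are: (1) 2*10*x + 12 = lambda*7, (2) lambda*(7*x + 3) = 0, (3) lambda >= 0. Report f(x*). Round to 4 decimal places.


Step 1: Try lambda = 0 (constraint inactive).
x_unc = -12/(2*10) = -0.6
Check: 7*-0.6 = -4.2 < -3 -- violated!
Step 2: Constraint must be active: 7*x = -3
x* = -3/7 = -0.4286 (rounded; the exact value -3/7 is used below)
lambda = (2*10*(-3/7) + 12)/7 = 0.4898
Step 3: Compute optimal value.
f(x*) = 10*(-3/7)^2 + 12*(-3/7) = -3.3061


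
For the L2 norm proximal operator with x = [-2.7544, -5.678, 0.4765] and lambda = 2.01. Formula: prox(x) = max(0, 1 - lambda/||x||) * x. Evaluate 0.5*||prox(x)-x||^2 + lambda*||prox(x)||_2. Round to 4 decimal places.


Step 1: Compute ||x||.
||x|| = 6.3288
Step 2: Compute scaling factor.
scale = max(0, 1 - 2.01/6.3288) = 0.6824
Step 3: prox(x) = [-1.8796, -3.8747, 0.3252]
||prox(x)|| = 4.3188
Step 4: Proximal objective.
0.5*||prox-x||^2 = 2.0201
lambda*||prox|| = 8.6808
Total = 10.7008


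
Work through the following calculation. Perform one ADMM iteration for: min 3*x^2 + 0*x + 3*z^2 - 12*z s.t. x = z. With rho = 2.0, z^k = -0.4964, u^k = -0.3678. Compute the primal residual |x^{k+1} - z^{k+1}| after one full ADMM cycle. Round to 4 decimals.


ADMM iteration with rho = 2.0, z^k = -0.4964, u^k = -0.3678
Step 1: x-update.
Minimize 3*x^2 + 0*x + (2.0/2)*(x + 0.4964 - 0.3678)^2
FOC: (2*3 + 2.0)*x = 0 + 2.0*(-0.4964 + 0.3678)
x^{k+1} = -0.0322
Step 2: z-update.
Minimize 3*z^2 - 12*z + (2.0/2)*(-0.0322 - z - 0.3678)^2
FOC: (2*3 + 2.0)*z = 12 + 2.0*(-0.0322 - 0.3678)
z^{k+1} = 1.4
Step 3: u-update.
u^{k+1} = -0.3678 - 0.0322 - 1.4 = -1.8
Step 4: Primal residual = |-0.0322 - 1.4| = 1.4322


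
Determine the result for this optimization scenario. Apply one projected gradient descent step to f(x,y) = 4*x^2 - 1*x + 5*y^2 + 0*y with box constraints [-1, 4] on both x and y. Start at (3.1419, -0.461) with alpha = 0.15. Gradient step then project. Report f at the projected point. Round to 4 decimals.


Step 1: Compute gradient at (3.1419, -0.461).
grad_x = 2*4*3.1419 - 1 = 24.1352
grad_y = 2*5*-0.461 + 0 = -4.61
Step 2: Gradient step.
x_raw = 3.1419 - 0.15*24.1352 = -0.4784
y_raw = -0.461 - 0.15*-4.61 = 0.2305
Step 3: Project onto [-1, 4].
x_proj = clip(-0.4784) = -0.4784
y_proj = clip(0.2305) = 0.2305
Step 4: Evaluate f.
f(-0.4784, 0.2305) = 1.6594


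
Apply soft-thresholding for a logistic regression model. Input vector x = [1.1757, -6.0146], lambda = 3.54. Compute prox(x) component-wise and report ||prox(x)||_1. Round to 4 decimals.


Soft-thresholding with lambda = 3.54:
prox(1.1757) = sign(1.1757)*max(|1.1757| - 3.54, 0) = 0.0
prox(-6.0146) = sign(-6.0146)*max(|-6.0146| - 3.54, 0) = -2.4746
prox(x) = [0.0, -2.4746]
||prox(x)||_1 = 0.0 + 2.4746 = 2.4746


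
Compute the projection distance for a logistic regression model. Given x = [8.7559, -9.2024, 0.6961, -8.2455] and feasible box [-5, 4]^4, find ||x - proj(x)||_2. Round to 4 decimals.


Project each component onto [-5, 4].
clip(8.7559) = 4.0, clip(-9.2024) = -5.0, clip(0.6961) = 0.6961, clip(-8.2455) = -5.0
Projection = [4.0, -5.0, 0.6961, -5.0]
Squared diffs: [22.6186, 17.6602, 0.0, 10.5333]
Distance = sqrt(50.8121) = 7.1283


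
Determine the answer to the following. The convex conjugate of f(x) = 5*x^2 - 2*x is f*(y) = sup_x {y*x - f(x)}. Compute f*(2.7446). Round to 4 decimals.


f*(y) = sup_x {y*x - a*x^2 - b*x} = sup_x {(y-b)*x - a*x^2}
FOC: (y - b) - 2a*x = 0 => x* = (y - b)/(2a)
x* = (2.7446 + 2)/(2*5) = 0.4745
f*(2.7446) = (y-b)^2/(4a) = (2.7446 + 2)^2/(4*5)
= 22.5112/20 = 1.1256


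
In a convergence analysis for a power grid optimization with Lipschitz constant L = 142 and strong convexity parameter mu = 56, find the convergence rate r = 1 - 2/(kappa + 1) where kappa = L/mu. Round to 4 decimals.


Step 1: Compute the condition number.
kappa = L/mu = 142/56 = 2.5357
Step 2: Compute the convergence rate.
r = 1 - 2/(kappa + 1) = 1 - 2*mu/(L + mu) = (L - mu)/(L + mu) = 86/198 = 0.4343


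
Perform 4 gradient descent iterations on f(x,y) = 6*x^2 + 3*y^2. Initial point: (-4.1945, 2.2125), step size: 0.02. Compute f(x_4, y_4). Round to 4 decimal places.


Gradient descent on f(x,y) = 6*x^2 + 3*y^2.
Starting point: (-4.1945, 2.2125), alpha = 0.02
Step 1: grad_x = 2*6*-4.1945 = -50.334, grad_y = 2*3*2.2125 = 13.275
  x_1 = -4.1945 - 0.02*-50.334 = -3.1878
  y_1 = 2.2125 - 0.02*13.275 = 1.947
Step 2: grad_x = 2*6*-3.1878 = -38.2538, grad_y = 2*3*1.947 = 11.682
  x_2 = -3.1878 - 0.02*-38.2538 = -2.4227
  y_2 = 1.947 - 0.02*11.682 = 1.7134
Step 3: grad_x = 2*6*-2.4227 = -29.0729, grad_y = 2*3*1.7134 = 10.2802
  x_3 = -2.4227 - 0.02*-29.0729 = -1.8413
  y_3 = 1.7134 - 0.02*10.2802 = 1.5078
Step 4: grad_x = 2*6*-1.8413 = -22.0954, grad_y = 2*3*1.5078 = 9.0465
  x_4 = -1.8413 - 0.02*-22.0954 = -1.3994
  y_4 = 1.5078 - 0.02*9.0465 = 1.3268
f(-1.3994, 1.3268) = 6*(-1.3994)^2 + 3*1.3268^2 = 17.0309


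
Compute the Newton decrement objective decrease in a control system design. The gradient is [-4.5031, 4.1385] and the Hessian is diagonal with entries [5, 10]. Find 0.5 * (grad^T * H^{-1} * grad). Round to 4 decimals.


Step 1: H is diagonal, so H^(-1) * g = [-0.9006, 0.4139].
Step 2: g^T H^(-1) g = sum_i g_i^2 / H_ii
  = (-4.5031)^2/5 + (4.1385)^2/10
  = 4.0556 + 1.7127 = 5.7683
Step 3: Objective decrease = 0.5 * g^T H^(-1) g = 2.8842


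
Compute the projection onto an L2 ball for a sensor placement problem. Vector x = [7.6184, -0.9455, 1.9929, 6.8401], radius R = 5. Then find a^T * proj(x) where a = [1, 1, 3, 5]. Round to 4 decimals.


Step 1: Compute ||x|| (intermediates to 6 decimals).
||x|| = sqrt(7.6184^2 + (-0.9455)^2 + 1.9929^2 + 6.8401^2) = 10.473424
Step 2: Project.
Since ||x|| > R, scale = R/||x|| = 5/10.473424 = 0.477399, proj(x) = scale * x
proj(x) = [3.637017, -0.451381, 0.951408, 3.265457]
Step 3: Dot product.
a^T * proj(x) = 1*3.637017 + 1*(-0.451381) + 3*0.951408 + 5*3.265457 = 22.3671


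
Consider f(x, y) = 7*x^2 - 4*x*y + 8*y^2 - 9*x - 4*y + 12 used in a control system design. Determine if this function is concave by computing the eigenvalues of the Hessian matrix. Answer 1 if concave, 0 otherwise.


The Hessian of f(x,y) = 7*x^2 - 4*x*y + 8*y^2 - 9*x - 4*y + 12 is:
H = [[14, -4], [-4, 16]]
Trace = 14 + 16 = 30
Determinant = 14*16 - (-4)^2 = 208
Discriminant = (30)^2 - 4*208 = 68.0
Eigenvalues: lambda_1 = 10.8769, lambda_2 = 19.1231
The function is not concave.

0


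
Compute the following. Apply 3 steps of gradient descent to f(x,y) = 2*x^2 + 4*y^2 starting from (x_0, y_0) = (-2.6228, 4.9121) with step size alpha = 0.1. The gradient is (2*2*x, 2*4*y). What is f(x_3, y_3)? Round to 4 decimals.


Gradient descent on f(x,y) = 2*x^2 + 4*y^2.
Starting point: (-2.6228, 4.9121), alpha = 0.1
Step 1: grad_x = 2*2*-2.6228 = -10.4912, grad_y = 2*4*4.9121 = 39.2968
  x_1 = -2.6228 - 0.1*-10.4912 = -1.5737
  y_1 = 4.9121 - 0.1*39.2968 = 0.9824
Step 2: grad_x = 2*2*-1.5737 = -6.2947, grad_y = 2*4*0.9824 = 7.8594
  x_2 = -1.5737 - 0.1*-6.2947 = -0.9442
  y_2 = 0.9824 - 0.1*7.8594 = 0.1965
Step 3: grad_x = 2*2*-0.9442 = -3.7768, grad_y = 2*4*0.1965 = 1.5719
  x_3 = -0.9442 - 0.1*-3.7768 = -0.5665
  y_3 = 0.1965 - 0.1*1.5719 = 0.0393
f(-0.5665, 0.0393) = 2*(-0.5665)^2 + 4*0.0393^2 = 0.6481


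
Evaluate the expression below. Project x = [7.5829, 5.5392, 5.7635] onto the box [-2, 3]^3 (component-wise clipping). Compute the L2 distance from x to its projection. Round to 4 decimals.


Project each component onto [-2, 3].
clip(7.5829) = 3.0, clip(5.5392) = 3.0, clip(5.7635) = 3.0
Projection = [3.0, 3.0, 3.0]
Squared diffs: [21.003, 6.4475, 7.6369]
Distance = sqrt(35.0874) = 5.9235


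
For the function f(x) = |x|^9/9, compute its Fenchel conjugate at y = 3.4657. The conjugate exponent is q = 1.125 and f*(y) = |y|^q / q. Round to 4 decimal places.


The conjugate exponent q satisfies 1/p + 1/q = 1.
p = 9, so q = 9/(9 - 1) = 1.125
|y|^q = 3.4657^1.125 = 4.0482
f*(3.4657) = 4.0482 / 1.125 = 3.5984


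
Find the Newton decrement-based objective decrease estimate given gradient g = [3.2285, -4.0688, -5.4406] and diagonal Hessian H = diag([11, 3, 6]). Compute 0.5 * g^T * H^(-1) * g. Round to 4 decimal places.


Step 1: H is diagonal, so H^(-1) * g = [0.2935, -1.3563, -0.9068].
Step 2: g^T H^(-1) g = sum_i g_i^2 / H_ii
  = (3.2285)^2/11 + (-4.0688)^2/3 + (-5.4406)^2/6
  = 0.9476 + 5.5184 + 4.9334 = 11.3993
Step 3: Objective decrease = 0.5 * g^T H^(-1) g = 5.6996


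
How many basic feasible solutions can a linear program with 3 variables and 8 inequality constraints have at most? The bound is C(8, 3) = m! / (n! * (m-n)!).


Each vertex corresponds to some choice of n active constraints out of m, so the number of vertices is at most C(m, n) = m! / (n!(m-n)!).
m = 8, n = 3
Numerator: 8 * 7 * 6
Denominator: 3! = 6
C(8, 3) = 56


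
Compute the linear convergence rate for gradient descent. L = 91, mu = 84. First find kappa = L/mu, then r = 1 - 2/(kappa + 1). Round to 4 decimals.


Step 1: Compute the condition number.
kappa = L/mu = 91/84 = 1.0833
Step 2: Compute the convergence rate.
r = 1 - 2/(kappa + 1) = 1 - 2*mu/(L + mu) = (L - mu)/(L + mu) = 7/175 = 0.04


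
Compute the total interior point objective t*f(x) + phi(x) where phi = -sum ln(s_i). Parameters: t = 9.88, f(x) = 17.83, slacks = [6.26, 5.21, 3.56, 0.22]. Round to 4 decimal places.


Step 1: Compute log-barrier.
ln values: [1.8342, 1.6506, 1.2698, -1.5141]
phi = -(1.8342 + 1.6506 + 1.2698 - 1.5141) = -3.2404
Step 2: Compute augmented objective.
t*f(x) = 9.88*17.83 = 176.1604
Total = 176.1604 - 3.2404 = 172.92


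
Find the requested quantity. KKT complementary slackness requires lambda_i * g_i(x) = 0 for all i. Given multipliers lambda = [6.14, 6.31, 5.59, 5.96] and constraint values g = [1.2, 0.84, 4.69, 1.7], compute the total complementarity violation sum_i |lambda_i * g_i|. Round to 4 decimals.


KKT complementary slackness check:
lambda_1 * g_1 = 6.14 * 1.2 = 7.368
lambda_2 * g_2 = 6.31 * 0.84 = 5.3004
lambda_3 * g_3 = 5.59 * 4.69 = 26.2171
lambda_4 * g_4 = 5.96 * 1.7 = 10.132
Total violation = 7.368 + 5.3004 + 26.2171 + 10.132 = 49.0175


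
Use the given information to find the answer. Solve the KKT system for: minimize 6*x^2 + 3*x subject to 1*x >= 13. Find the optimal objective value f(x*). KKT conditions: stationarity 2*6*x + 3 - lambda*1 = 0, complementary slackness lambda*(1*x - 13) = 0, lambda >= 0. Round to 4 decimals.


Step 1: Try lambda = 0 (constraint inactive).
x_unc = -3/(2*6) = -0.25
Check: 1*-0.25 = -0.25 < 13 -- violated!
Step 2: Constraint must be active: 1*x = 13
x* = 13/1 = 13.0
lambda = (2*6*13.0 + 3)/1 = 159.0
Step 3: Compute optimal value.
f(x*) = 6*13.0^2 + 3*13.0 = 1053.0


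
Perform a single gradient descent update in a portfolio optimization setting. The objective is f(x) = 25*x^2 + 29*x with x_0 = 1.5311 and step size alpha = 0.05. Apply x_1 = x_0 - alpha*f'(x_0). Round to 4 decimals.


We compute the gradient at x_0 and apply the update.
f'(x) = 50*x + 29
f'(1.5311) = 50*1.5311 + 29 = 105.555
x_1 = 1.5311 - 0.05*105.555 = -3.7467


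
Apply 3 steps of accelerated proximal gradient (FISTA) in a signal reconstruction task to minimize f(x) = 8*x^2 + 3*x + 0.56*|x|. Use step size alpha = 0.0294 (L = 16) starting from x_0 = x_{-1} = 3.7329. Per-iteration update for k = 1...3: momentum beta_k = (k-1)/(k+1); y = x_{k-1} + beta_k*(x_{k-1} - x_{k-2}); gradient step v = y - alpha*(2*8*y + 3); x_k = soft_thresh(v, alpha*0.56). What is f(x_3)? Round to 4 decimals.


FISTA on f(x) = 8*x^2 + 3*x + 0.56*|x|
L = 16, alpha = 0.0294
Iteration 1: beta = 0.0, y = 3.7329 + 0.0*(3.7329 - 3.7329) = 3.7329
  grad(y) = 62.7264, v = y - alpha*grad = 1.8887
  prox(v) = soft_thresh(1.8887, 0.0165) = 1.8723
Iteration 2: beta = 0.3333, y = 1.8723 + 0.3333*(1.8723 - 3.7329) = 1.2521
  grad(y) = 23.0332, v = y - alpha*grad = 0.5749
  prox(v) = soft_thresh(0.5749, 0.0165) = 0.5584
Iteration 3: beta = 0.5, y = 0.5584 + 0.5*(0.5584 - 1.8723) = -0.0985
  grad(y) = 1.4242, v = y - alpha*grad = -0.1404
  prox(v) = soft_thresh(-0.1404, 0.0165) = -0.1239
f(x_3) = 8*(-0.1239)^2 + 3*(-0.1239) + 0.56*|-0.1239| = -0.1795


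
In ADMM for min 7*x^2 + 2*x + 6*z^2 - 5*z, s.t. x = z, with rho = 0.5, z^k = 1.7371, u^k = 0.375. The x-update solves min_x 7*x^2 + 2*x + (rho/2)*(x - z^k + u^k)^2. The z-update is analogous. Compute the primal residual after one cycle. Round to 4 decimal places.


ADMM iteration with rho = 0.5, z^k = 1.7371, u^k = 0.375
Step 1: x-update.
Minimize 7*x^2 + 2*x + (0.5/2)*(x - 1.7371 + 0.375)^2
FOC: (2*7 + 0.5)*x = -2 + 0.5*(1.7371 - 0.375)
x^{k+1} = -0.091
Step 2: z-update.
Minimize 6*z^2 - 5*z + (0.5/2)*(-0.091 - z + 0.375)^2
FOC: (2*6 + 0.5)*z = 5 + 0.5*(-0.091 + 0.375)
z^{k+1} = 0.4114
Step 3: u-update.
u^{k+1} = 0.375 - 0.091 - 0.4114 = -0.1273
Step 4: Primal residual = |-0.091 - 0.4114| = 0.5023


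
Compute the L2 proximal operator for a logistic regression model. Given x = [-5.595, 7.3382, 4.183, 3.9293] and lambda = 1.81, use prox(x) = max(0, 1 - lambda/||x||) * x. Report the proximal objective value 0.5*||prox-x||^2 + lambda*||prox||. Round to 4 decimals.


Step 1: Compute ||x||.
||x|| = 10.8669
Step 2: Compute scaling factor.
scale = max(0, 1 - 1.81/10.8669) = 0.8334
Step 3: prox(x) = [-4.6631, 6.1159, 3.4863, 3.2748]
||prox(x)|| = 9.0569
Step 4: Proximal objective.
0.5*||prox-x||^2 = 1.6381
lambda*||prox|| = 16.393
Total = 18.0311


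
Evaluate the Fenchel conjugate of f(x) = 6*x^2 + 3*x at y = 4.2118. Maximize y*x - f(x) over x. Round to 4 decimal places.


f*(y) = sup_x {y*x - a*x^2 - b*x} = sup_x {(y-b)*x - a*x^2}
FOC: (y - b) - 2a*x = 0 => x* = (y - b)/(2a)
x* = (4.2118 - 3)/(2*6) = 0.101
f*(4.2118) = (y-b)^2/(4a) = (4.2118 - 3)^2/(4*6)
= 1.4685/24 = 0.0612


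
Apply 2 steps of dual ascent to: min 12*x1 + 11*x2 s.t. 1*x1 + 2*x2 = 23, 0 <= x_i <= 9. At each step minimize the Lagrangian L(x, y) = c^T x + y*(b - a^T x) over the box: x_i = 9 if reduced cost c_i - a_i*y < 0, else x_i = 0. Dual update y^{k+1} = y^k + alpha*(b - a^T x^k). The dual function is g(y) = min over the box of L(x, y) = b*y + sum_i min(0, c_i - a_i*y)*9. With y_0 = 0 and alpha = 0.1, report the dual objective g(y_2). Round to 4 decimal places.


Dual ascent for LP: min 12*x1 + 11*x2, 1*x1 + 2*x2 = 23, 0 <= x_i <= 9
Step 1: y^k = 0.0, reduced costs: (12.0, 11.0)
  x^k = (0.0, 0.0), subgradient = b - a^T x = 23.0
  y^{k+1} = 0.0 + 0.1*23.0 = 2.3
Step 2: y^k = 2.3, reduced costs: (9.7, 6.4)
  x^k = (0.0, 0.0), subgradient = b - a^T x = 23.0
  y^{k+1} = 2.3 + 0.1*23.0 = 4.6
Dual objective at y_2 = 4.6: reduced costs (7.4, 1.8), box minimizer x = (0.0, 0.0)
g(y_2) = b*y + (c1 - a1*y)*x1 + (c2 - a2*y)*x2 = 23*4.6 + 7.4*0.0 + 1.8*0.0 = 105.8 + 0.0 + 0.0 = 105.8


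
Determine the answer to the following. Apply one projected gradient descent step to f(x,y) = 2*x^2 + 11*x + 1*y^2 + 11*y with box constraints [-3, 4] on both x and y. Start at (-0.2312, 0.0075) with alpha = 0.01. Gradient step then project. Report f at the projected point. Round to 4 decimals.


Step 1: Compute gradient at (-0.2312, 0.0075).
grad_x = 2*2*-0.2312 + 11 = 10.0752
grad_y = 2*1*0.0075 + 11 = 11.015
Step 2: Gradient step.
x_raw = -0.2312 - 0.01*10.0752 = -0.332
y_raw = 0.0075 - 0.01*11.015 = -0.1027
Step 3: Project onto [-3, 4].
x_proj = clip(-0.332) = -0.332
y_proj = clip(-0.1027) = -0.1027
Step 4: Evaluate f.
f(-0.332, -0.1027) = -4.5497


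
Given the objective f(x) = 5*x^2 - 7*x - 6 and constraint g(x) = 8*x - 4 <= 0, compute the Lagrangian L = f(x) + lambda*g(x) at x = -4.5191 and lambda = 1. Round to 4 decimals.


Step 1: Evaluate f(x).
f(-4.5191) = 5*(-4.5191)^2 - 7*(-4.5191) - 6 = 127.745
Step 2: Evaluate g(x).
g(-4.5191) = 8*-4.5191 - 4 = -40.1528
Step 3: Compute Lagrangian.
L = 127.745 + 1*-40.1528 = 87.5922


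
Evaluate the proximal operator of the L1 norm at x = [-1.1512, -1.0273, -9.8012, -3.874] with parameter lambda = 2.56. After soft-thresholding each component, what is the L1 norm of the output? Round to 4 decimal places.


Soft-thresholding with lambda = 2.56:
prox(-1.1512) = sign(-1.1512)*max(|-1.1512| - 2.56, 0) = 0.0
prox(-1.0273) = sign(-1.0273)*max(|-1.0273| - 2.56, 0) = 0.0
prox(-9.8012) = sign(-9.8012)*max(|-9.8012| - 2.56, 0) = -7.2412
prox(-3.874) = sign(-3.874)*max(|-3.874| - 2.56, 0) = -1.314
prox(x) = [0.0, 0.0, -7.2412, -1.314]
||prox(x)||_1 = 0.0 + 0.0 + 7.2412 + 1.314 = 8.5552


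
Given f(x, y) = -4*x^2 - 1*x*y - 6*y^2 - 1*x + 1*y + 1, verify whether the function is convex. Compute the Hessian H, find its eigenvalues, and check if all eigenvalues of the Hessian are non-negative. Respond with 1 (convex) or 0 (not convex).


The Hessian of f(x,y) = -4*x^2 - 1*x*y - 6*y^2 - 1*x + 1*y + 1 is:
H = [[-8, -1], [-1, -12]]
Trace = -8 - 12 = -20
Determinant = -8*-12 - (-1)^2 = 95
Discriminant = (-20)^2 - 4*95 = 20.0
Eigenvalues: lambda_1 = -12.2361, lambda_2 = -7.7639
The function is not convex.

0


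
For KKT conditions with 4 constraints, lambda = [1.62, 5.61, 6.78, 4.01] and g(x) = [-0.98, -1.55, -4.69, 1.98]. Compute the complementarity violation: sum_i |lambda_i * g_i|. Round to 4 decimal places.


KKT complementary slackness check:
lambda_1 * g_1 = 1.62 * -0.98 = -1.5876
lambda_2 * g_2 = 5.61 * -1.55 = -8.6955
lambda_3 * g_3 = 6.78 * -4.69 = -31.7982
lambda_4 * g_4 = 4.01 * 1.98 = 7.9398
Total violation = 1.5876 + 8.6955 + 31.7982 + 7.9398 = 50.0211
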